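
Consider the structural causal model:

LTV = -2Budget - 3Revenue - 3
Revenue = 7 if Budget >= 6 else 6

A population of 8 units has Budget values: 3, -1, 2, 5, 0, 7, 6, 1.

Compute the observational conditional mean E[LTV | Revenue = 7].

-37

Observing Revenue=7 restricts to units where Revenue's equation naturally yields 7: Budget ∈ {7, 6}. In that subpopulation LTV = -38, -36, mean -37.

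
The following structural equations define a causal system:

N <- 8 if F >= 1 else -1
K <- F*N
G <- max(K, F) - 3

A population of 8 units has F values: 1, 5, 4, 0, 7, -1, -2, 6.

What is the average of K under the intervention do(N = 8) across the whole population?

20

The intervention sets N=8 in all 8 units regardless of F. Recomputing K per unit gives 8, 40, 32, 0, 56, -8, -16, 48; average 20.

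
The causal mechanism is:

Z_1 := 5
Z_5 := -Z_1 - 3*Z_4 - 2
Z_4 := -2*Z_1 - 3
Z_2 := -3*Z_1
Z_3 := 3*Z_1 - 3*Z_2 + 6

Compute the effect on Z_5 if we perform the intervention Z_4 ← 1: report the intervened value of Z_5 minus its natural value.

-42

Intervening sets Z_4 = 1 and removes its equation (Z_4 := -2*Z_1 - 3).
Z_5 = -Z_1 - 3*Z_4 - 2  [with Z_1=5, Z_4=1]  = -10
Without intervention: Z_4 = -2*Z_1 - 3  [with Z_1=5]  = -13; Z_5 = -Z_1 - 3*Z_4 - 2  [with Z_1=5, Z_4=-13]  = 32.
Change = -10 − 32 = -42.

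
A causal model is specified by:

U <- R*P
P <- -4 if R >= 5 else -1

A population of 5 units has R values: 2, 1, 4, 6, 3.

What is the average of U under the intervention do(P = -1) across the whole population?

do(P=-1) breaks P's dependence on R. With P=-1 fixed, U across the units is -2, -1, -4, -6, -3, mean -3.2.

-3.2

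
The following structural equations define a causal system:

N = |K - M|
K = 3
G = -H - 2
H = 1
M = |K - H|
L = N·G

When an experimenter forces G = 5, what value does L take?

The intervention breaks the incoming arrows to G: G = -H - 2 no longer applies, and G = 5.
M = |K - H|  [with K=3, H=1]  = 2
N = |K - M|  [with K=3, M=2]  = 1
L = N·G  [with N=1, G=5]  = 5

5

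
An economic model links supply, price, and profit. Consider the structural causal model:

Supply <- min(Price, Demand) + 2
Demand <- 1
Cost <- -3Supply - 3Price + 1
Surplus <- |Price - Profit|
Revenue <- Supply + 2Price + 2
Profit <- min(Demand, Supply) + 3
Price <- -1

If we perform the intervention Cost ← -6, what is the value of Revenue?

1

Intervening sets Cost = -6 and removes its equation (Cost <- -3Supply - 3Price + 1).
No directed path runs from Cost to Revenue, so Revenue keeps its natural value.
Supply = min(Price, Demand) + 2  [with Price=-1, Demand=1]  = 1
Revenue = Supply + 2Price + 2  [with Supply=1, Price=-1]  = 1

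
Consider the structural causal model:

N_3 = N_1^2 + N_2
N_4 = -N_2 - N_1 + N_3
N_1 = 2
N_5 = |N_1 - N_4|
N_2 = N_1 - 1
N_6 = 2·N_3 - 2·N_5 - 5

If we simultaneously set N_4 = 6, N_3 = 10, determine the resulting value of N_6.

The joint intervention fixes N_4 = 6, N_3 = 10, removing each variable's own equation.
N_5 = |N_1 - N_4|  [with N_1=2, N_4=6]  = 4
N_6 = 2·N_3 - 2·N_5 - 5  [with N_3=10, N_5=4]  = 7

7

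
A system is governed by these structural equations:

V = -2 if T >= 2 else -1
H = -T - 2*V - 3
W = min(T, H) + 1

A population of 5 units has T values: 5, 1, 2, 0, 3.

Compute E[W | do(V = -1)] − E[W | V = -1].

Under do(V=-1), V's equation is replaced by V=-1 for every unit. Per-unit W: -5, -1, -2, 0, -3. Mean = -2.2.
E[W|V=-1] averages over only the 2 units with V=-1 (T = 1, 0): W = -1, 0, mean -0.5.
Difference = -2.2 − (-0.5) = -1.7.

-1.7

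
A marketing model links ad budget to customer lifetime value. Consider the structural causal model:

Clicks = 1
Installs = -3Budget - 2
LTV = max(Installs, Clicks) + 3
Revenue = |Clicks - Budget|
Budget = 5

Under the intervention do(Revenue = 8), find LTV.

Intervening sets Revenue = 8 and removes its equation (Revenue = |Clicks - Budget|).
No directed path runs from Revenue to LTV, so LTV keeps its natural value.
Installs = -3Budget - 2  [with Budget=5]  = -17
LTV = max(Installs, Clicks) + 3  [with Installs=-17, Clicks=1]  = 4

4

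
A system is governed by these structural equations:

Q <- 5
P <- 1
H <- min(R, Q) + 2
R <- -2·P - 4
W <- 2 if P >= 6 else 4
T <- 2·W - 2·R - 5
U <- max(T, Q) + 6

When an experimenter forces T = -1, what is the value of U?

11

The intervention breaks the incoming arrows to T: T <- 2·W - 2·R - 5 no longer applies, and T = -1.
U = max(T, Q) + 6  [with T=-1, Q=5]  = 11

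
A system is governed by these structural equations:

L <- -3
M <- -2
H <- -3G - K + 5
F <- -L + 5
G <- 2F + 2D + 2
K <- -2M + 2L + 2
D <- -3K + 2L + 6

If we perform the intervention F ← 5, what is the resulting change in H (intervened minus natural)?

The intervention breaks the incoming arrows to F: F <- -L + 5 no longer applies, and F = 5.
K = -2M + 2L + 2  [with M=-2, L=-3]  = 0
D = -3K + 2L + 6  [with K=0, L=-3]  = 0
G = 2F + 2D + 2  [with F=5, D=0]  = 12
H = -3G - K + 5  [with G=12, K=0]  = -31
Without intervention: K = -2M + 2L + 2  [with M=-2, L=-3]  = 0; F = -L + 5  [with L=-3]  = 8; D = -3K + 2L + 6  [with K=0, L=-3]  = 0; G = 2F + 2D + 2  [with F=8, D=0]  = 18; H = -3G - K + 5  [with G=18, K=0]  = -49.
Change = -31 − (-49) = 18.

18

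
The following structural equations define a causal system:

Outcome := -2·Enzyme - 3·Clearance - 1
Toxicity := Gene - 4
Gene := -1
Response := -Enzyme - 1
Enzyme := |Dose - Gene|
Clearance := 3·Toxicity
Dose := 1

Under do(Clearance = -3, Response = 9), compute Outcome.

Under do(Clearance = -3, Response = 9), each intervened variable's structural equation is replaced by its fixed value.
Enzyme = |Dose - Gene|  [with Dose=1, Gene=-1]  = 2
Outcome = -2·Enzyme - 3·Clearance - 1  [with Enzyme=2, Clearance=-3]  = 4

4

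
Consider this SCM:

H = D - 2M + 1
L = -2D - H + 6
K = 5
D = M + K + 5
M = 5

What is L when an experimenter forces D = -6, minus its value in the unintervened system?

63

do(D=-6) replaces the equation D = M + K + 5 with the constant D = -6.
H = D - 2M + 1  [with D=-6, M=5]  = -15
L = -2D - H + 6  [with D=-6, H=-15]  = 33
Without intervention: D = M + K + 5  [with M=5, K=5]  = 15; H = D - 2M + 1  [with D=15, M=5]  = 6; L = -2D - H + 6  [with D=15, H=6]  = -30.
Change = 33 − (-30) = 63.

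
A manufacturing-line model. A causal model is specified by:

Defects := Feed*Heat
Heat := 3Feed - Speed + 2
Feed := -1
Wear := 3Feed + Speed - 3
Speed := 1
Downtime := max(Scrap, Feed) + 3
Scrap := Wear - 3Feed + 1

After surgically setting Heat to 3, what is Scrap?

-1

The intervention breaks the incoming arrows to Heat: Heat := 3Feed - Speed + 2 no longer applies, and Heat = 3.
No directed path runs from Heat to Scrap, so Scrap keeps its natural value.
Wear = 3Feed + Speed - 3  [with Feed=-1, Speed=1]  = -5
Scrap = Wear - 3Feed + 1  [with Wear=-5, Feed=-1]  = -1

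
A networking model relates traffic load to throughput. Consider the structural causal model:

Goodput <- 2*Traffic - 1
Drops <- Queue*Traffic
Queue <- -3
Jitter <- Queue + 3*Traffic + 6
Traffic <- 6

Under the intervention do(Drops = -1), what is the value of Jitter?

The intervention breaks the incoming arrows to Drops: Drops <- Queue*Traffic no longer applies, and Drops = -1.
Jitter is not downstream of the intervention, so its value is determined by the original equations.
Jitter = Queue + 3*Traffic + 6  [with Queue=-3, Traffic=6]  = 21

21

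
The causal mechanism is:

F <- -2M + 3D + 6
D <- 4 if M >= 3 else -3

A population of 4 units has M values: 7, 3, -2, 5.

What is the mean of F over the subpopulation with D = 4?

Observing D=4 restricts to units where D's equation naturally yields 4: M ∈ {7, 3, 5}. In that subpopulation F = 4, 12, 8, mean 8.

8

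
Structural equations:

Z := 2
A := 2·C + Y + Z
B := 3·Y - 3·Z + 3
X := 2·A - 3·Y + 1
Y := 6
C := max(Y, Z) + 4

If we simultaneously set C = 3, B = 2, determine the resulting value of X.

11

Setting C = 3, B = 2 by intervention discards those variables' equations.
A = 2·C + Y + Z  [with C=3, Y=6, Z=2]  = 14
X = 2·A - 3·Y + 1  [with A=14, Y=6]  = 11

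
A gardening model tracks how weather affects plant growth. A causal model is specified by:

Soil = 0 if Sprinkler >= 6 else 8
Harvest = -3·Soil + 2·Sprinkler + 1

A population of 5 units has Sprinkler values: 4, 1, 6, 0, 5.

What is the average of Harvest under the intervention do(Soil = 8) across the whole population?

-16.6

do(Soil=8) breaks Soil's dependence on Sprinkler. With Soil=8 fixed, Harvest across the units is -15, -21, -11, -23, -13, mean -16.6.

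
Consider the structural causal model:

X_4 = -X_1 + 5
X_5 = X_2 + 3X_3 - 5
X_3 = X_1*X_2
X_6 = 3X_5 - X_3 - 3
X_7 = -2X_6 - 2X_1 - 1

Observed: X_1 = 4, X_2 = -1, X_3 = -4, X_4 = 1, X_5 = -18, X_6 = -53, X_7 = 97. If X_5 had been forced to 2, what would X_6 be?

The intervention breaks the incoming arrows to X_5: X_5 = X_2 + 3X_3 - 5 no longer applies, and X_5 = 2.
X_3 = X_1*X_2  [with X_1=4, X_2=-1]  = -4
X_6 = 3X_5 - X_3 - 3  [with X_5=2, X_3=-4]  = 7

7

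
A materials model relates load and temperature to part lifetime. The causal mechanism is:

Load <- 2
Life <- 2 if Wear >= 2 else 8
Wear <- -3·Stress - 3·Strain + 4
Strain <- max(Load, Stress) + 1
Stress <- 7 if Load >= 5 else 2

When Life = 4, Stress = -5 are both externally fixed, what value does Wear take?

Setting Life = 4, Stress = -5 by intervention discards those variables' equations.
Strain = max(Load, Stress) + 1  [with Load=2, Stress=-5]  = 3
Wear = -3·Stress - 3·Strain + 4  [with Stress=-5, Strain=3]  = 10

10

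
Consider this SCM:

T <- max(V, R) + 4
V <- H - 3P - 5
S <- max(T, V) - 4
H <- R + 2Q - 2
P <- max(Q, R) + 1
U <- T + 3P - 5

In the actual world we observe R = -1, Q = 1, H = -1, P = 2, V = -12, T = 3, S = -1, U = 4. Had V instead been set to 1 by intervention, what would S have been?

Under do(V=1), the mechanism V <- H - 3P - 5 is discarded; V is fixed at 1.
T = max(V, R) + 4  [with V=1, R=-1]  = 5
S = max(T, V) - 4  [with T=5, V=1]  = 1

1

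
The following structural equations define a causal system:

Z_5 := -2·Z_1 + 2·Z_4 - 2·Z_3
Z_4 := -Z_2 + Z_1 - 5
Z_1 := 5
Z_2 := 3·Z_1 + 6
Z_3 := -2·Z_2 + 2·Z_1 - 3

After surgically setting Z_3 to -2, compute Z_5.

do(Z_3=-2) replaces the equation Z_3 := -2·Z_2 + 2·Z_1 - 3 with the constant Z_3 = -2.
Z_2 = 3·Z_1 + 6  [with Z_1=5]  = 21
Z_4 = -Z_2 + Z_1 - 5  [with Z_2=21, Z_1=5]  = -21
Z_5 = -2·Z_1 + 2·Z_4 - 2·Z_3  [with Z_1=5, Z_4=-21, Z_3=-2]  = -48

-48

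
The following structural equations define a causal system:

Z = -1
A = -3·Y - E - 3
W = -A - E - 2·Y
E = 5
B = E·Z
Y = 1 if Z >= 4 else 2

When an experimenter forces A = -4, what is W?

The intervention breaks the incoming arrows to A: A = -3·Y - E - 3 no longer applies, and A = -4.
Y = 1 if Z >= 4 else 2  [with Z=-1]  = 2
W = -A - E - 2·Y  [with A=-4, E=5, Y=2]  = -5

-5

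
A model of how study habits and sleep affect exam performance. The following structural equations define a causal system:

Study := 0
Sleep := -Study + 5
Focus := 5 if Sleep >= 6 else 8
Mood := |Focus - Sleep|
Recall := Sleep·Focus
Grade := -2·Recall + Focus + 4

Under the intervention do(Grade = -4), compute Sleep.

5

do(Grade=-4) replaces the equation Grade := -2·Recall + Focus + 4 with the constant Grade = -4.
Sleep is not downstream of the intervention, so its value is determined by the original equations.
Sleep = -Study + 5  [with Study=0]  = 5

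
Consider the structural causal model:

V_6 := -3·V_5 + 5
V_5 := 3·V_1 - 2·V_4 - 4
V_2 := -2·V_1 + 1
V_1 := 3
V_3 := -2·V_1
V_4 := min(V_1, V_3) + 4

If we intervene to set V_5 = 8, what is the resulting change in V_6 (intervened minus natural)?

The intervention breaks the incoming arrows to V_5: V_5 := 3·V_1 - 2·V_4 - 4 no longer applies, and V_5 = 8.
V_6 = -3·V_5 + 5  [with V_5=8]  = -19
Without intervention: V_3 = -2·V_1  [with V_1=3]  = -6; V_4 = min(V_1, V_3) + 4  [with V_1=3, V_3=-6]  = -2; V_5 = 3·V_1 - 2·V_4 - 4  [with V_1=3, V_4=-2]  = 9; V_6 = -3·V_5 + 5  [with V_5=9]  = -22.
Change = -19 − (-22) = 3.

3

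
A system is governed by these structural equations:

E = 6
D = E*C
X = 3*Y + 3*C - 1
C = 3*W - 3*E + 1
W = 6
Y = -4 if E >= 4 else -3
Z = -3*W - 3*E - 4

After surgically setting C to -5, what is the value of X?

-28

The intervention breaks the incoming arrows to C: C = 3*W - 3*E + 1 no longer applies, and C = -5.
Y = -4 if E >= 4 else -3  [with E=6]  = -4
X = 3*Y + 3*C - 1  [with Y=-4, C=-5]  = -28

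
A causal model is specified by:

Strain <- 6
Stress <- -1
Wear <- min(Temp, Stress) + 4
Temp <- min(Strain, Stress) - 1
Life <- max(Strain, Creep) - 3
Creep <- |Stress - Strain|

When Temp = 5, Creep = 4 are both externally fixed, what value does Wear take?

Setting Temp = 5, Creep = 4 by intervention discards those variables' equations.
Wear = min(Temp, Stress) + 4  [with Temp=5, Stress=-1]  = 3

3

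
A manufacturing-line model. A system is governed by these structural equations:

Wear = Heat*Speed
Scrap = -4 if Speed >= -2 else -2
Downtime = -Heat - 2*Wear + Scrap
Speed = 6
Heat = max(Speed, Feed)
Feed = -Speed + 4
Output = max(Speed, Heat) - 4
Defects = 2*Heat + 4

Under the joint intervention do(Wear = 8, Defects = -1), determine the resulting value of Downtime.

The joint intervention fixes Wear = 8, Defects = -1, removing each variable's own equation.
Feed = -Speed + 4  [with Speed=6]  = -2
Heat = max(Speed, Feed)  [with Speed=6, Feed=-2]  = 6
Scrap = -4 if Speed >= -2 else -2  [with Speed=6]  = -4
Downtime = -Heat - 2*Wear + Scrap  [with Heat=6, Wear=8, Scrap=-4]  = -26

-26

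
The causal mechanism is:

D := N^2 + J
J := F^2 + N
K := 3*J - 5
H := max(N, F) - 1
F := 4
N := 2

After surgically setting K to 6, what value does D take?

22

The intervention breaks the incoming arrows to K: K := 3*J - 5 no longer applies, and K = 6.
Since D is not a descendant of the intervened variable, it is unaffected.
J = F^2 + N  [with F=4, N=2]  = 18
D = N^2 + J  [with N=2, J=18]  = 22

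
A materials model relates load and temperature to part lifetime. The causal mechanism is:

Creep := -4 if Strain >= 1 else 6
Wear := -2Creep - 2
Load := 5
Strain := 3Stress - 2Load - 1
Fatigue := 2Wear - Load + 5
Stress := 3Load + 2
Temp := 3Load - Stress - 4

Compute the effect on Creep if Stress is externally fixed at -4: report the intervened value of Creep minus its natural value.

do(Stress=-4) replaces the equation Stress := 3Load + 2 with the constant Stress = -4.
Strain = 3Stress - 2Load - 1  [with Stress=-4, Load=5]  = -23
Creep = -4 if Strain >= 1 else 6  [with Strain=-23]  = 6
Without intervention: Stress = 3Load + 2  [with Load=5]  = 17; Strain = 3Stress - 2Load - 1  [with Stress=17, Load=5]  = 40; Creep = -4 if Strain >= 1 else 6  [with Strain=40]  = -4.
Change = 6 − (-4) = 10.

10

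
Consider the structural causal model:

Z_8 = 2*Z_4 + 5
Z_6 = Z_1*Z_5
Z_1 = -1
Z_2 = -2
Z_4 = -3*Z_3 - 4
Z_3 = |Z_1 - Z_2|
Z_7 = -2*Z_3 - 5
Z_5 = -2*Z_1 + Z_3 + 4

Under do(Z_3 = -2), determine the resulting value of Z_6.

The intervention breaks the incoming arrows to Z_3: Z_3 = |Z_1 - Z_2| no longer applies, and Z_3 = -2.
Z_5 = -2*Z_1 + Z_3 + 4  [with Z_1=-1, Z_3=-2]  = 4
Z_6 = Z_1*Z_5  [with Z_1=-1, Z_5=4]  = -4

-4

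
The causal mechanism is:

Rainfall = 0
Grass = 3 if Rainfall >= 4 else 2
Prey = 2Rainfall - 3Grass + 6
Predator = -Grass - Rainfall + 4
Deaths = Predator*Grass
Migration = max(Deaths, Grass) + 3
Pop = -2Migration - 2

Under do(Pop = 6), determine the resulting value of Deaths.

4

The intervention breaks the incoming arrows to Pop: Pop = -2Migration - 2 no longer applies, and Pop = 6.
Deaths is not downstream of the intervention, so its value is determined by the original equations.
Grass = 3 if Rainfall >= 4 else 2  [with Rainfall=0]  = 2
Predator = -Grass - Rainfall + 4  [with Grass=2, Rainfall=0]  = 2
Deaths = Predator*Grass  [with Predator=2, Grass=2]  = 4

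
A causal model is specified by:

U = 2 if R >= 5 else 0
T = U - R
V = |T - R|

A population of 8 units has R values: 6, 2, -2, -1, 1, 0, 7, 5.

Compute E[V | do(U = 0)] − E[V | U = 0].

3.6

Under do(U=0), U's equation is replaced by U=0 for every unit. Per-unit V: 12, 4, 4, 2, 2, 0, 14, 10. Mean = 6.
Observing U=0 restricts to units where U's equation naturally yields 0: R ∈ {2, -2, -1, 1, 0}. In that subpopulation V = 4, 4, 2, 2, 0, mean 2.4.
Difference = 6 − 2.4 = 3.6.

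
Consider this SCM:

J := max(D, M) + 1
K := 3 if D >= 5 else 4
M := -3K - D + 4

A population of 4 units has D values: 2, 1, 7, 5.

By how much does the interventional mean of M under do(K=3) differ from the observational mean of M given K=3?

2.25

Every unit gets K=3 under the intervention. M values become -7, -6, -12, -10; E[M|do(K=3)] = -8.75.
Conditioning on K=3 selects the 2 unit(s) with D ∈ {7, 5}. Their M values: -12, -10. Mean = -11.
Difference = -8.75 − (-11) = 2.25.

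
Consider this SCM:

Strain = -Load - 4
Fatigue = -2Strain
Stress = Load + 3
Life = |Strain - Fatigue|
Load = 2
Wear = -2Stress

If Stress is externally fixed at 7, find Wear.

Under do(Stress=7), the mechanism Stress = Load + 3 is discarded; Stress is fixed at 7.
Wear = -2Stress  [with Stress=7]  = -14

-14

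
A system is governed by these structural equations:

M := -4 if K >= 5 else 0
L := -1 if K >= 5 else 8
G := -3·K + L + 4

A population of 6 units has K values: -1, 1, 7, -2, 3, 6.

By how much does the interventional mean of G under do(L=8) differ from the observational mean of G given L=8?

-6.25

Under do(L=8), L's equation is replaced by L=8 for every unit. Per-unit G: 15, 9, -9, 18, 3, -6. Mean = 5.
Observing L=8 restricts to units where L's equation naturally yields 8: K ∈ {-1, 1, -2, 3}. In that subpopulation G = 15, 9, 18, 3, mean 11.25.
Difference = 5 − 11.25 = -6.25.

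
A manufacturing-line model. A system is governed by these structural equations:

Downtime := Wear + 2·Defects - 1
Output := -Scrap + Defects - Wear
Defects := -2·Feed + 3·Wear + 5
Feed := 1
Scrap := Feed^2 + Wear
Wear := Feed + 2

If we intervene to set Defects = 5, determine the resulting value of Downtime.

12

The intervention breaks the incoming arrows to Defects: Defects := -2·Feed + 3·Wear + 5 no longer applies, and Defects = 5.
Wear = Feed + 2  [with Feed=1]  = 3
Downtime = Wear + 2·Defects - 1  [with Wear=3, Defects=5]  = 12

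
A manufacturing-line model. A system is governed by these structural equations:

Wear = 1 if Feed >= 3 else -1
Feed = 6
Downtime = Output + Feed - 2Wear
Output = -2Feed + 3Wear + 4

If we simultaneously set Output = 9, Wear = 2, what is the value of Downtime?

The joint intervention fixes Output = 9, Wear = 2, removing each variable's own equation.
Downtime = Output + Feed - 2Wear  [with Output=9, Feed=6, Wear=2]  = 11

11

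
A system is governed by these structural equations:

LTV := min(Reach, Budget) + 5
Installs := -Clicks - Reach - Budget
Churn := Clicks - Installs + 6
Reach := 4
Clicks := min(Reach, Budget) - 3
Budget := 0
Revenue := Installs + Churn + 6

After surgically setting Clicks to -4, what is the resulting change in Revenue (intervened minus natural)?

The intervention breaks the incoming arrows to Clicks: Clicks := min(Reach, Budget) - 3 no longer applies, and Clicks = -4.
Installs = -Clicks - Reach - Budget  [with Clicks=-4, Reach=4, Budget=0]  = 0
Churn = Clicks - Installs + 6  [with Clicks=-4, Installs=0]  = 2
Revenue = Installs + Churn + 6  [with Installs=0, Churn=2]  = 8
Without intervention: Clicks = min(Reach, Budget) - 3  [with Reach=4, Budget=0]  = -3; Installs = -Clicks - Reach - Budget  [with Clicks=-3, Reach=4, Budget=0]  = -1; Churn = Clicks - Installs + 6  [with Clicks=-3, Installs=-1]  = 4; Revenue = Installs + Churn + 6  [with Installs=-1, Churn=4]  = 9.
Change = 8 − 9 = -1.

-1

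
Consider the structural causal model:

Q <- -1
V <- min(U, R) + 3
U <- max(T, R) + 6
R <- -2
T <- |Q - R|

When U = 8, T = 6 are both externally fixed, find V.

1

The joint intervention fixes U = 8, T = 6, removing each variable's own equation.
V = min(U, R) + 3  [with U=8, R=-2]  = 1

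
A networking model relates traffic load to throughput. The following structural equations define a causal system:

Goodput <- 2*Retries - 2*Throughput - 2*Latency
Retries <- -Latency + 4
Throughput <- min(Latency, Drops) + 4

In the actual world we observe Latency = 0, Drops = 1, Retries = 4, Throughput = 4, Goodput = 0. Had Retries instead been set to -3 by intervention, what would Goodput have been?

do(Retries=-3) replaces the equation Retries <- -Latency + 4 with the constant Retries = -3.
Throughput = min(Latency, Drops) + 4  [with Latency=0, Drops=1]  = 4
Goodput = 2*Retries - 2*Throughput - 2*Latency  [with Retries=-3, Throughput=4, Latency=0]  = -14

-14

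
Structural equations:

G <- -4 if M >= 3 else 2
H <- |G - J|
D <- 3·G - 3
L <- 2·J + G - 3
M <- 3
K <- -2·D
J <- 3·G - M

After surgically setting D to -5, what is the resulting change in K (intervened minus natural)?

Under do(D=-5), the mechanism D <- 3·G - 3 is discarded; D is fixed at -5.
K = -2·D  [with D=-5]  = 10
Without intervention: G = -4 if M >= 3 else 2  [with M=3]  = -4; D = 3·G - 3  [with G=-4]  = -15; K = -2·D  [with D=-15]  = 30.
Change = 10 − 30 = -20.

-20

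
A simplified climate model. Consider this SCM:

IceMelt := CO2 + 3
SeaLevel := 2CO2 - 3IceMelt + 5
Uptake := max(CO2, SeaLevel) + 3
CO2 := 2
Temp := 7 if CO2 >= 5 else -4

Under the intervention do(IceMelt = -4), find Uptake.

do(IceMelt=-4) replaces the equation IceMelt := CO2 + 3 with the constant IceMelt = -4.
SeaLevel = 2CO2 - 3IceMelt + 5  [with CO2=2, IceMelt=-4]  = 21
Uptake = max(CO2, SeaLevel) + 3  [with CO2=2, SeaLevel=21]  = 24

24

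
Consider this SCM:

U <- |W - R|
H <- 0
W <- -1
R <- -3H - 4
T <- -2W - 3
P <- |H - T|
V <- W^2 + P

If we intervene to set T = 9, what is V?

The intervention breaks the incoming arrows to T: T <- -2W - 3 no longer applies, and T = 9.
P = |H - T|  [with H=0, T=9]  = 9
V = W^2 + P  [with W=-1, P=9]  = 10

10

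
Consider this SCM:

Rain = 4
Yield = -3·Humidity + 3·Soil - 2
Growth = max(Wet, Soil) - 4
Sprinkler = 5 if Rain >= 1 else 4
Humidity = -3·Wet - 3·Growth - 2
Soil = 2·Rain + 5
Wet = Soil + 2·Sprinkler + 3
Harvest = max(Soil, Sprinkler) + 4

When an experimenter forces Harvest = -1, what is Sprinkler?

5

The intervention breaks the incoming arrows to Harvest: Harvest = max(Soil, Sprinkler) + 4 no longer applies, and Harvest = -1.
Sprinkler is not downstream of the intervention, so its value is determined by the original equations.
Sprinkler = 5 if Rain >= 1 else 4  [with Rain=4]  = 5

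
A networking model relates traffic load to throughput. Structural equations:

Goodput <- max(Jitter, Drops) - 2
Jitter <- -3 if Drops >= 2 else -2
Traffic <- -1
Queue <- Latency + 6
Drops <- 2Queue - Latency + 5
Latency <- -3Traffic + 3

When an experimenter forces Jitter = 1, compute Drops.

The intervention breaks the incoming arrows to Jitter: Jitter <- -3 if Drops >= 2 else -2 no longer applies, and Jitter = 1.
Since Drops is not a descendant of the intervened variable, it is unaffected.
Latency = -3Traffic + 3  [with Traffic=-1]  = 6
Queue = Latency + 6  [with Latency=6]  = 12
Drops = 2Queue - Latency + 5  [with Queue=12, Latency=6]  = 23

23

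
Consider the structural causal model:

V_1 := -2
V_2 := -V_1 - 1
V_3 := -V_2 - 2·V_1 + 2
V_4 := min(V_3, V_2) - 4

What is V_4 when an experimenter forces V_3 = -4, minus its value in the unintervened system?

The intervention breaks the incoming arrows to V_3: V_3 := -V_2 - 2·V_1 + 2 no longer applies, and V_3 = -4.
V_2 = -V_1 - 1  [with V_1=-2]  = 1
V_4 = min(V_3, V_2) - 4  [with V_3=-4, V_2=1]  = -8
Without intervention: V_2 = -V_1 - 1  [with V_1=-2]  = 1; V_3 = -V_2 - 2·V_1 + 2  [with V_2=1, V_1=-2]  = 5; V_4 = min(V_3, V_2) - 4  [with V_3=5, V_2=1]  = -3.
Change = -8 − (-3) = -5.

-5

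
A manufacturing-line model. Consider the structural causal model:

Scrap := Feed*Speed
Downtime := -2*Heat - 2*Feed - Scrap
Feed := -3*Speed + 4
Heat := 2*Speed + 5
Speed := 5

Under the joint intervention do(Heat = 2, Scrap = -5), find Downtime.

23

Setting Heat = 2, Scrap = -5 by intervention discards those variables' equations.
Feed = -3*Speed + 4  [with Speed=5]  = -11
Downtime = -2*Heat - 2*Feed - Scrap  [with Heat=2, Feed=-11, Scrap=-5]  = 23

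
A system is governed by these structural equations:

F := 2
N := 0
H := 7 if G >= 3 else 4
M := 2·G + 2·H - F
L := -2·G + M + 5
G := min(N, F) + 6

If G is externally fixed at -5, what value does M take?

do(G=-5) replaces the equation G := min(N, F) + 6 with the constant G = -5.
H = 7 if G >= 3 else 4  [with G=-5]  = 4
M = 2·G + 2·H - F  [with G=-5, H=4, F=2]  = -4

-4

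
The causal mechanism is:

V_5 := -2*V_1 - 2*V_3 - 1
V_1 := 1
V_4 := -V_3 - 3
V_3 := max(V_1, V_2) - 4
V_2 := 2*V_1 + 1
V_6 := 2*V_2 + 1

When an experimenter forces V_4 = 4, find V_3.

Under do(V_4=4), the mechanism V_4 := -V_3 - 3 is discarded; V_4 is fixed at 4.
Since V_3 is not a descendant of the intervened variable, it is unaffected.
V_2 = 2*V_1 + 1  [with V_1=1]  = 3
V_3 = max(V_1, V_2) - 4  [with V_1=1, V_2=3]  = -1

-1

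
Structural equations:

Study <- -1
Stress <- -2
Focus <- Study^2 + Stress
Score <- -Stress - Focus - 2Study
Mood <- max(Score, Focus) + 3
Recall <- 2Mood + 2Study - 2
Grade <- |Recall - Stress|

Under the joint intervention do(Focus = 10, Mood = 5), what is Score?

The joint intervention fixes Focus = 10, Mood = 5, removing each variable's own equation.
Score = -Stress - Focus - 2Study  [with Stress=-2, Focus=10, Study=-1]  = -6

-6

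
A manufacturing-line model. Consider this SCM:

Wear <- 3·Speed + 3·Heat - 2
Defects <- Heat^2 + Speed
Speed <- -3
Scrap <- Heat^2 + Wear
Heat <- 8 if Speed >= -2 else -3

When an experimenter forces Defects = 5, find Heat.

-3

The intervention breaks the incoming arrows to Defects: Defects <- Heat^2 + Speed no longer applies, and Defects = 5.
Since Heat is not a descendant of the intervened variable, it is unaffected.
Heat = 8 if Speed >= -2 else -3  [with Speed=-3]  = -3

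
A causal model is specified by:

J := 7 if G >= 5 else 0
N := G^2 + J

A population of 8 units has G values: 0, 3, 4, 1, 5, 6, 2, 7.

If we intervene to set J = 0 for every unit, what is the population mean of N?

Under do(J=0), J's equation is replaced by J=0 for every unit. Per-unit N: 0, 9, 16, 1, 25, 36, 4, 49. Mean = 17.5.

17.5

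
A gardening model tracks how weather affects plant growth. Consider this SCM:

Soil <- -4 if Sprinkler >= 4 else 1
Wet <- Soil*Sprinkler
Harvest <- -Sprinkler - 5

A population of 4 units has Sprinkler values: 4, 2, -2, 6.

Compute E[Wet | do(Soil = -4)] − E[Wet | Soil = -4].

do(Soil=-4) breaks Soil's dependence on Sprinkler. With Soil=-4 fixed, Wet across the units is -16, -8, 8, -24, mean -10.
E[Wet|Soil=-4] averages over only the 2 units with Soil=-4 (Sprinkler = 4, 6): Wet = -16, -24, mean -20.
Difference = -10 − (-20) = 10.

10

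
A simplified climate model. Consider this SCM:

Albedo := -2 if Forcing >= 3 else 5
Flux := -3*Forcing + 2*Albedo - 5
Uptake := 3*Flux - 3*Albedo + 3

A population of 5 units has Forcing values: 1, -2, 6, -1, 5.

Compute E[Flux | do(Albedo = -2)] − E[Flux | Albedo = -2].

Every unit gets Albedo=-2 under the intervention. Flux values become -12, -3, -27, -6, -24; E[Flux|do(Albedo=-2)] = -14.4.
Observing Albedo=-2 restricts to units where Albedo's equation naturally yields -2: Forcing ∈ {6, 5}. In that subpopulation Flux = -27, -24, mean -25.5.
Difference = -14.4 − (-25.5) = 11.1.

11.1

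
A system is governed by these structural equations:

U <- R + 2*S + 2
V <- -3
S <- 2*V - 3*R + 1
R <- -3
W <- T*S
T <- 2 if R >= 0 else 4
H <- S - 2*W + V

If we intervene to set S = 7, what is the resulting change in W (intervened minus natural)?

12

The intervention breaks the incoming arrows to S: S <- 2*V - 3*R + 1 no longer applies, and S = 7.
T = 2 if R >= 0 else 4  [with R=-3]  = 4
W = T*S  [with T=4, S=7]  = 28
Without intervention: S = 2*V - 3*R + 1  [with V=-3, R=-3]  = 4; T = 2 if R >= 0 else 4  [with R=-3]  = 4; W = T*S  [with T=4, S=4]  = 16.
Change = 28 − 16 = 12.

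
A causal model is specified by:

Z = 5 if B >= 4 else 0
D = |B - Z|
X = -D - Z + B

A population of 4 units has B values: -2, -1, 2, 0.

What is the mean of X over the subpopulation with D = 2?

Conditioning on D=2 selects the 2 unit(s) with B ∈ {-2, 2}. Their X values: -4, 0. Mean = -2.

-2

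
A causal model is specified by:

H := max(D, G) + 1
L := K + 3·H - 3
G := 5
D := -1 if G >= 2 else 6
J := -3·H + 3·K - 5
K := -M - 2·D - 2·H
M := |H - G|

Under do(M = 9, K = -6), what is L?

Under do(M = 9, K = -6), each intervened variable's structural equation is replaced by its fixed value.
D = -1 if G >= 2 else 6  [with G=5]  = -1
H = max(D, G) + 1  [with D=-1, G=5]  = 6
L = K + 3·H - 3  [with K=-6, H=6]  = 9

9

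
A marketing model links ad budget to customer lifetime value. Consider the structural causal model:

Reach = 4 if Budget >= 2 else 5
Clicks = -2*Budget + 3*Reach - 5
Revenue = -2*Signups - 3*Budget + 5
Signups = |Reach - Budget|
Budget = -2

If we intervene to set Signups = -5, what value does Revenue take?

21

Intervening sets Signups = -5 and removes its equation (Signups = |Reach - Budget|).
Revenue = -2*Signups - 3*Budget + 5  [with Signups=-5, Budget=-2]  = 21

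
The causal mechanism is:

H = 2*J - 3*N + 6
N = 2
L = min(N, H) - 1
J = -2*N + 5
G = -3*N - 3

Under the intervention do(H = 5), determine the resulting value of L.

1

do(H=5) replaces the equation H = 2*J - 3*N + 6 with the constant H = 5.
L = min(N, H) - 1  [with N=2, H=5]  = 1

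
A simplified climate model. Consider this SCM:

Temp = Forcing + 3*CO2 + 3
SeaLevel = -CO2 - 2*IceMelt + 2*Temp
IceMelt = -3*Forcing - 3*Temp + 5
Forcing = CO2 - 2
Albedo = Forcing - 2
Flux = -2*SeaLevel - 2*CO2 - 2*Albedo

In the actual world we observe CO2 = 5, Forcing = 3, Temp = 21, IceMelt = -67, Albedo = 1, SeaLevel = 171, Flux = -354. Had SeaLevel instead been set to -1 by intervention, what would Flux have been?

-10

Intervening sets SeaLevel = -1 and removes its equation (SeaLevel = -CO2 - 2*IceMelt + 2*Temp).
Forcing = CO2 - 2  [with CO2=5]  = 3
Albedo = Forcing - 2  [with Forcing=3]  = 1
Flux = -2*SeaLevel - 2*CO2 - 2*Albedo  [with SeaLevel=-1, CO2=5, Albedo=1]  = -10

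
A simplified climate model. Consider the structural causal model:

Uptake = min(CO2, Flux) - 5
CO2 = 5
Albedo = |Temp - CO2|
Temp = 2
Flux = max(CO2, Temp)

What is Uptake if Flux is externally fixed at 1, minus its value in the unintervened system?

-4

Intervening sets Flux = 1 and removes its equation (Flux = max(CO2, Temp)).
Uptake = min(CO2, Flux) - 5  [with CO2=5, Flux=1]  = -4
Without intervention: Flux = max(CO2, Temp)  [with CO2=5, Temp=2]  = 5; Uptake = min(CO2, Flux) - 5  [with CO2=5, Flux=5]  = 0.
Change = -4 − 0 = -4.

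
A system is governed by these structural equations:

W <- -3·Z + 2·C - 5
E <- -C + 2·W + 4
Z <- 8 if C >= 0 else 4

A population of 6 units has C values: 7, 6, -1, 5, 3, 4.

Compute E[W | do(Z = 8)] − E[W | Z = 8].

The intervention sets Z=8 in all 6 units regardless of C. Recomputing W per unit gives -15, -17, -31, -19, -23, -21; average -21.
E[W|Z=8] averages over only the 5 units with Z=8 (C = 7, 6, 5, 3, 4): W = -15, -17, -19, -23, -21, mean -19.
Difference = -21 − (-19) = -2.

-2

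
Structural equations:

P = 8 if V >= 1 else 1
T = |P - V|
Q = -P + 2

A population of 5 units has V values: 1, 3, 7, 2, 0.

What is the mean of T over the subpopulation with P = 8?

E[T|P=8] averages over only the 4 units with P=8 (V = 1, 3, 7, 2): T = 7, 5, 1, 6, mean 4.75.

4.75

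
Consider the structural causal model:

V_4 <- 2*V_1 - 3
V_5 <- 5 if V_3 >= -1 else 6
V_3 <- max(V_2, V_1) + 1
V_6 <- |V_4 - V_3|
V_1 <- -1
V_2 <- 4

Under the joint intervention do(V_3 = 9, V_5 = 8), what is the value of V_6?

14

Setting V_3 = 9, V_5 = 8 by intervention discards those variables' equations.
V_4 = 2*V_1 - 3  [with V_1=-1]  = -5
V_6 = |V_4 - V_3|  [with V_4=-5, V_3=9]  = 14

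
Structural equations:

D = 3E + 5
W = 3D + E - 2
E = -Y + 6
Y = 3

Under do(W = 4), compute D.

Under do(W=4), the mechanism W = 3D + E - 2 is discarded; W is fixed at 4.
Since D is not a descendant of the intervened variable, it is unaffected.
E = -Y + 6  [with Y=3]  = 3
D = 3E + 5  [with E=3]  = 14

14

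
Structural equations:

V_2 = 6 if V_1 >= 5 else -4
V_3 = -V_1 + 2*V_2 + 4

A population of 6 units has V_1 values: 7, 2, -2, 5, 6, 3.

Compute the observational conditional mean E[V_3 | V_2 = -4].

E[V_3|V_2=-4] averages over only the 3 units with V_2=-4 (V_1 = 2, -2, 3): V_3 = -6, -2, -7, mean -5.

-5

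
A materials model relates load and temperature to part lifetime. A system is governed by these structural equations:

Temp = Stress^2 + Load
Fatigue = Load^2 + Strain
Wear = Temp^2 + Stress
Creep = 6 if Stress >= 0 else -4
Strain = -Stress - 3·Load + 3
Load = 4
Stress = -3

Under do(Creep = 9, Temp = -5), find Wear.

22

Setting Creep = 9, Temp = -5 by intervention discards those variables' equations.
Wear = Temp^2 + Stress  [with Temp=-5, Stress=-3]  = 22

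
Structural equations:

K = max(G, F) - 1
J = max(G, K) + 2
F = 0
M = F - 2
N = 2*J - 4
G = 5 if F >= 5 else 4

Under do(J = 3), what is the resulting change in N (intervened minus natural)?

The intervention breaks the incoming arrows to J: J = max(G, K) + 2 no longer applies, and J = 3.
N = 2*J - 4  [with J=3]  = 2
Without intervention: G = 5 if F >= 5 else 4  [with F=0]  = 4; K = max(G, F) - 1  [with G=4, F=0]  = 3; J = max(G, K) + 2  [with G=4, K=3]  = 6; N = 2*J - 4  [with J=6]  = 8.
Change = 2 − 8 = -6.

-6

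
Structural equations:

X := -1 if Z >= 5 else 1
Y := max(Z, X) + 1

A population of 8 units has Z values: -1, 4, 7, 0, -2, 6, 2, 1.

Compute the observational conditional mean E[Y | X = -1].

7.5

Conditioning on X=-1 selects the 2 unit(s) with Z ∈ {7, 6}. Their Y values: 8, 7. Mean = 7.5.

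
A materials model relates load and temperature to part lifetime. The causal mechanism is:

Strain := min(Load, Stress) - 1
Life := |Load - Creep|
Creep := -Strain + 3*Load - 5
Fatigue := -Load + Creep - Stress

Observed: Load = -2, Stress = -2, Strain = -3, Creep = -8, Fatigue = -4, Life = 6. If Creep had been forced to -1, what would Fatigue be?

3

Intervening sets Creep = -1 and removes its equation (Creep := -Strain + 3*Load - 5).
Fatigue = -Load + Creep - Stress  [with Load=-2, Creep=-1, Stress=-2]  = 3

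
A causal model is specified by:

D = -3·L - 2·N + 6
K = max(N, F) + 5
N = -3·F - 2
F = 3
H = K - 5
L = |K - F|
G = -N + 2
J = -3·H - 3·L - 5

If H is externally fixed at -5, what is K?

Intervening sets H = -5 and removes its equation (H = K - 5).
K is not downstream of the intervention, so its value is determined by the original equations.
N = -3·F - 2  [with F=3]  = -11
K = max(N, F) + 5  [with N=-11, F=3]  = 8

8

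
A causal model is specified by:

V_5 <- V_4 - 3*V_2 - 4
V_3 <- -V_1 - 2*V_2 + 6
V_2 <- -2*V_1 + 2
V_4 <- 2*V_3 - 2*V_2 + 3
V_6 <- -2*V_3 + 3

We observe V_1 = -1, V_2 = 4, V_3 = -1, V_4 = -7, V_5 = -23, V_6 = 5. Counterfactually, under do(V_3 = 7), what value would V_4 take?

9

The intervention breaks the incoming arrows to V_3: V_3 <- -V_1 - 2*V_2 + 6 no longer applies, and V_3 = 7.
V_2 = -2*V_1 + 2  [with V_1=-1]  = 4
V_4 = 2*V_3 - 2*V_2 + 3  [with V_3=7, V_2=4]  = 9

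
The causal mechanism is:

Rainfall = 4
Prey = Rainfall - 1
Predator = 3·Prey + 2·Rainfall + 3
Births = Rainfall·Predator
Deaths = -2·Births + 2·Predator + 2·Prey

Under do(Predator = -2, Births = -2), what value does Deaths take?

Setting Predator = -2, Births = -2 by intervention discards those variables' equations.
Prey = Rainfall - 1  [with Rainfall=4]  = 3
Deaths = -2·Births + 2·Predator + 2·Prey  [with Births=-2, Predator=-2, Prey=3]  = 6

6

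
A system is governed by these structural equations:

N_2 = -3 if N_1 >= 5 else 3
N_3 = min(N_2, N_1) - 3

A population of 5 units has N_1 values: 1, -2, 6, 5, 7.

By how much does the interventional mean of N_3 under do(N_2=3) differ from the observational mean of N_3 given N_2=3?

do(N_2=3) breaks N_2's dependence on N_1. With N_2=3 fixed, N_3 across the units is -2, -5, 0, 0, 0, mean -1.4.
E[N_3|N_2=3] averages over only the 2 units with N_2=3 (N_1 = 1, -2): N_3 = -2, -5, mean -3.5.
Difference = -1.4 − (-3.5) = 2.1.

2.1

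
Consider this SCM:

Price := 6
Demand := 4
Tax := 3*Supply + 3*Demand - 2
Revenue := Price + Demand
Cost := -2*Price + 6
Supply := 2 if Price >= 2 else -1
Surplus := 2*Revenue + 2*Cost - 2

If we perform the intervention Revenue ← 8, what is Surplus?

2

Under do(Revenue=8), the mechanism Revenue := Price + Demand is discarded; Revenue is fixed at 8.
Cost = -2*Price + 6  [with Price=6]  = -6
Surplus = 2*Revenue + 2*Cost - 2  [with Revenue=8, Cost=-6]  = 2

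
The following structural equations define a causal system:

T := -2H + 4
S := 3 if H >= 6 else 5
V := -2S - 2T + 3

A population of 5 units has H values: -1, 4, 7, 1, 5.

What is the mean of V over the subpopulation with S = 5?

-6

E[V|S=5] averages over only the 4 units with S=5 (H = -1, 4, 1, 5): V = -19, 1, -11, 5, mean -6.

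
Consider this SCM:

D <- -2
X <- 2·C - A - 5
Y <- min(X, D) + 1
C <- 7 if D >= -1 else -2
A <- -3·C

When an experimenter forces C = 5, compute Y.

do(C=5) replaces the equation C <- 7 if D >= -1 else -2 with the constant C = 5.
A = -3·C  [with C=5]  = -15
X = 2·C - A - 5  [with C=5, A=-15]  = 20
Y = min(X, D) + 1  [with X=20, D=-2]  = -1

-1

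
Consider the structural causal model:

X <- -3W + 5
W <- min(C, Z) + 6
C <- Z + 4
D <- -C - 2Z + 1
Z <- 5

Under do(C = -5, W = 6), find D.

Setting C = -5, W = 6 by intervention discards those variables' equations.
D = -C - 2Z + 1  [with C=-5, Z=5]  = -4

-4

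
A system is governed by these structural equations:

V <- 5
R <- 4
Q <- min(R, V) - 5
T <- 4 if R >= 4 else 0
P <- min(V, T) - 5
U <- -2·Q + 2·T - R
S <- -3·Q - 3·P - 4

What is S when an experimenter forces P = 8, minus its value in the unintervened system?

-27

Under do(P=8), the mechanism P <- min(V, T) - 5 is discarded; P is fixed at 8.
Q = min(R, V) - 5  [with R=4, V=5]  = -1
S = -3·Q - 3·P - 4  [with Q=-1, P=8]  = -25
Without intervention: Q = min(R, V) - 5  [with R=4, V=5]  = -1; T = 4 if R >= 4 else 0  [with R=4]  = 4; P = min(V, T) - 5  [with V=5, T=4]  = -1; S = -3·Q - 3·P - 4  [with Q=-1, P=-1]  = 2.
Change = -25 − 2 = -27.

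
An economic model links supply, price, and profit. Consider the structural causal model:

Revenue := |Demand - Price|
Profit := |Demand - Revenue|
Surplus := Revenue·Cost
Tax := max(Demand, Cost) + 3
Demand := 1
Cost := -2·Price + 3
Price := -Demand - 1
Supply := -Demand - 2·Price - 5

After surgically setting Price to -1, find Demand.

1

Under do(Price=-1), the mechanism Price := -Demand - 1 is discarded; Price is fixed at -1.
Demand is not downstream of the intervention, so its value is determined by the original equations.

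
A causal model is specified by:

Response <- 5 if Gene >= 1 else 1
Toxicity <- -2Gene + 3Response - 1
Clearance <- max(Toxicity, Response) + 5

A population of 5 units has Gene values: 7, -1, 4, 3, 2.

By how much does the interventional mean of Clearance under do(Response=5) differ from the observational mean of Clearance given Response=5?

do(Response=5) breaks Response's dependence on Gene. With Response=5 fixed, Clearance across the units is 10, 21, 11, 13, 15, mean 14.
Observing Response=5 restricts to units where Response's equation naturally yields 5: Gene ∈ {7, 4, 3, 2}. In that subpopulation Clearance = 10, 11, 13, 15, mean 12.25.
Difference = 14 − 12.25 = 1.75.

1.75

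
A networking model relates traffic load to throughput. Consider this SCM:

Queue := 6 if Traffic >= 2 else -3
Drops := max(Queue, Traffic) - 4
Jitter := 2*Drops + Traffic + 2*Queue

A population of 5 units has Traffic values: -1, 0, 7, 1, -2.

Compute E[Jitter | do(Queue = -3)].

-11

do(Queue=-3) breaks Queue's dependence on Traffic. With Queue=-3 fixed, Jitter across the units is -17, -14, 7, -11, -20, mean -11.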